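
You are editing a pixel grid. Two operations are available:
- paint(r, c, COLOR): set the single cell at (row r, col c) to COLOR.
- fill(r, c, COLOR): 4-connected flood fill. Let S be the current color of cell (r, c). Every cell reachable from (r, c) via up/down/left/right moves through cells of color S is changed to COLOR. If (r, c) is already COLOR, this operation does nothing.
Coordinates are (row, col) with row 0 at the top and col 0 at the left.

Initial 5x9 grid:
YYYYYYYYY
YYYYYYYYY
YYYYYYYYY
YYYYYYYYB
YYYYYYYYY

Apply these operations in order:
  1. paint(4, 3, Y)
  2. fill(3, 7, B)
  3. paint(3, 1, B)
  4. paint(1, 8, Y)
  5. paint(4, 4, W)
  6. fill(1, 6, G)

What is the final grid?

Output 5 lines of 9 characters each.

After op 1 paint(4,3,Y):
YYYYYYYYY
YYYYYYYYY
YYYYYYYYY
YYYYYYYYB
YYYYYYYYY
After op 2 fill(3,7,B) [44 cells changed]:
BBBBBBBBB
BBBBBBBBB
BBBBBBBBB
BBBBBBBBB
BBBBBBBBB
After op 3 paint(3,1,B):
BBBBBBBBB
BBBBBBBBB
BBBBBBBBB
BBBBBBBBB
BBBBBBBBB
After op 4 paint(1,8,Y):
BBBBBBBBB
BBBBBBBBY
BBBBBBBBB
BBBBBBBBB
BBBBBBBBB
After op 5 paint(4,4,W):
BBBBBBBBB
BBBBBBBBY
BBBBBBBBB
BBBBBBBBB
BBBBWBBBB
After op 6 fill(1,6,G) [43 cells changed]:
GGGGGGGGG
GGGGGGGGY
GGGGGGGGG
GGGGGGGGG
GGGGWGGGG

Answer: GGGGGGGGG
GGGGGGGGY
GGGGGGGGG
GGGGGGGGG
GGGGWGGGG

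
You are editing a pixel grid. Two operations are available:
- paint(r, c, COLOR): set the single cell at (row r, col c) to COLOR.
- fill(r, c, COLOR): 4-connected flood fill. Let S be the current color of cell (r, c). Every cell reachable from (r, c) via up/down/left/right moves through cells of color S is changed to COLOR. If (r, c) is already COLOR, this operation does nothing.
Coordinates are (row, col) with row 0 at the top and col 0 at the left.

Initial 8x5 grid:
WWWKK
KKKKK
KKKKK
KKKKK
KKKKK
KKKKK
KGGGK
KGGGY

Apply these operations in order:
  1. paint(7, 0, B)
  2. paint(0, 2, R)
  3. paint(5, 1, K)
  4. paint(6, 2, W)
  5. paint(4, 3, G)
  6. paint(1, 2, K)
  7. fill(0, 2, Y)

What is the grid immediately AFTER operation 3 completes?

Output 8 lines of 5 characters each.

Answer: WWRKK
KKKKK
KKKKK
KKKKK
KKKKK
KKKKK
KGGGK
BGGGY

Derivation:
After op 1 paint(7,0,B):
WWWKK
KKKKK
KKKKK
KKKKK
KKKKK
KKKKK
KGGGK
BGGGY
After op 2 paint(0,2,R):
WWRKK
KKKKK
KKKKK
KKKKK
KKKKK
KKKKK
KGGGK
BGGGY
After op 3 paint(5,1,K):
WWRKK
KKKKK
KKKKK
KKKKK
KKKKK
KKKKK
KGGGK
BGGGY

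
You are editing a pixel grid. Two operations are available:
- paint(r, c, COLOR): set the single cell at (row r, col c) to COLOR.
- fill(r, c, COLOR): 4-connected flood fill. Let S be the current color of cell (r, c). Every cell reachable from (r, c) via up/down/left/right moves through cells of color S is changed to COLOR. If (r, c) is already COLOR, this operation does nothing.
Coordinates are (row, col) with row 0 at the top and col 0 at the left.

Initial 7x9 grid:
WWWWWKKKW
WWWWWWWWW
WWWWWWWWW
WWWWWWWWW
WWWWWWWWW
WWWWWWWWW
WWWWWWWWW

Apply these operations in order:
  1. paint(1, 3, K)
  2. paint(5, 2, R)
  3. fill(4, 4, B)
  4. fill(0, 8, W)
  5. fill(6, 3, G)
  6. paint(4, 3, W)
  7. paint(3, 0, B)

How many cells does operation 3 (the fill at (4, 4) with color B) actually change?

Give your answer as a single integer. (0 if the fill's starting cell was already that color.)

After op 1 paint(1,3,K):
WWWWWKKKW
WWWKWWWWW
WWWWWWWWW
WWWWWWWWW
WWWWWWWWW
WWWWWWWWW
WWWWWWWWW
After op 2 paint(5,2,R):
WWWWWKKKW
WWWKWWWWW
WWWWWWWWW
WWWWWWWWW
WWWWWWWWW
WWRWWWWWW
WWWWWWWWW
After op 3 fill(4,4,B) [58 cells changed]:
BBBBBKKKB
BBBKBBBBB
BBBBBBBBB
BBBBBBBBB
BBBBBBBBB
BBRBBBBBB
BBBBBBBBB

Answer: 58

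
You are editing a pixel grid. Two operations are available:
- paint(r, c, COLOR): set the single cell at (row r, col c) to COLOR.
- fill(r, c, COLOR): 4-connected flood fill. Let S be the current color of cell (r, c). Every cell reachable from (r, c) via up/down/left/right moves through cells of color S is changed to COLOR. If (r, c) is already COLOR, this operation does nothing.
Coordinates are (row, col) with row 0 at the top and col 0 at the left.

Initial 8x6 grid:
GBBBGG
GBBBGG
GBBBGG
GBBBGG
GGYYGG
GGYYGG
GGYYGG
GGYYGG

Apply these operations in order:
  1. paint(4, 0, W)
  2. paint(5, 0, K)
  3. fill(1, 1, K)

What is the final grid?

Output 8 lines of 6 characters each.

After op 1 paint(4,0,W):
GBBBGG
GBBBGG
GBBBGG
GBBBGG
WGYYGG
GGYYGG
GGYYGG
GGYYGG
After op 2 paint(5,0,K):
GBBBGG
GBBBGG
GBBBGG
GBBBGG
WGYYGG
KGYYGG
GGYYGG
GGYYGG
After op 3 fill(1,1,K) [12 cells changed]:
GKKKGG
GKKKGG
GKKKGG
GKKKGG
WGYYGG
KGYYGG
GGYYGG
GGYYGG

Answer: GKKKGG
GKKKGG
GKKKGG
GKKKGG
WGYYGG
KGYYGG
GGYYGG
GGYYGG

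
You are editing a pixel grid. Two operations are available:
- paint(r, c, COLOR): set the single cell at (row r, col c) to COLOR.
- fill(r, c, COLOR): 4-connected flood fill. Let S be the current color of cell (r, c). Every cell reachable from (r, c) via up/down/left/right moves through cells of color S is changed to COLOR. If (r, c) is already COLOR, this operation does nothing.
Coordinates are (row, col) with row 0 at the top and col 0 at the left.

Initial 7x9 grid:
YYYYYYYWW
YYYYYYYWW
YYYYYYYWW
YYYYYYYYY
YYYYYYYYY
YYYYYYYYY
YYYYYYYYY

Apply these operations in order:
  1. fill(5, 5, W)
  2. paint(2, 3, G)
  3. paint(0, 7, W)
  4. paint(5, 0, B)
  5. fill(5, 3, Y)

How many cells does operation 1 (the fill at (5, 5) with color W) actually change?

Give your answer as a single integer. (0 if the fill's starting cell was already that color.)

Answer: 57

Derivation:
After op 1 fill(5,5,W) [57 cells changed]:
WWWWWWWWW
WWWWWWWWW
WWWWWWWWW
WWWWWWWWW
WWWWWWWWW
WWWWWWWWW
WWWWWWWWW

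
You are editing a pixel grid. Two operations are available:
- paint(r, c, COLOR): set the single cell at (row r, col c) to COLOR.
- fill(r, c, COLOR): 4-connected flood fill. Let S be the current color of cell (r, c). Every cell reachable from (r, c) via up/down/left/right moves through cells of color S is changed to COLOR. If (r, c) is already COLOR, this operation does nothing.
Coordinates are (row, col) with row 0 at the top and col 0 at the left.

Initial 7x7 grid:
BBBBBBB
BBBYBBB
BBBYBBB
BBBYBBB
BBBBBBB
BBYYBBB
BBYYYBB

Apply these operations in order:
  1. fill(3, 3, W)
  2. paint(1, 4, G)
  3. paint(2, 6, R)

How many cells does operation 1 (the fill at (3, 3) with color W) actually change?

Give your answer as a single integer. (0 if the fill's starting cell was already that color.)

After op 1 fill(3,3,W) [3 cells changed]:
BBBBBBB
BBBWBBB
BBBWBBB
BBBWBBB
BBBBBBB
BBYYBBB
BBYYYBB

Answer: 3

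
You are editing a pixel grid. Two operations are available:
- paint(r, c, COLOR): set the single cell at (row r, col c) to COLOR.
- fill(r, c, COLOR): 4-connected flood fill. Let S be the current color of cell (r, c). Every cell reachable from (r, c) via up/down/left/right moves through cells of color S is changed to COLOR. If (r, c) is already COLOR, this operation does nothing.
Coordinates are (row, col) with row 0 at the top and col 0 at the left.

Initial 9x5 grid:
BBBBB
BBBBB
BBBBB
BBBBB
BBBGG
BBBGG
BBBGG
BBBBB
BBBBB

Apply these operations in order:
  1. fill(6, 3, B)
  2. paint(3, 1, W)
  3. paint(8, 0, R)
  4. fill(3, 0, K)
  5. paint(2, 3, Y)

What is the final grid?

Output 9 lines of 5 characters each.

After op 1 fill(6,3,B) [6 cells changed]:
BBBBB
BBBBB
BBBBB
BBBBB
BBBBB
BBBBB
BBBBB
BBBBB
BBBBB
After op 2 paint(3,1,W):
BBBBB
BBBBB
BBBBB
BWBBB
BBBBB
BBBBB
BBBBB
BBBBB
BBBBB
After op 3 paint(8,0,R):
BBBBB
BBBBB
BBBBB
BWBBB
BBBBB
BBBBB
BBBBB
BBBBB
RBBBB
After op 4 fill(3,0,K) [43 cells changed]:
KKKKK
KKKKK
KKKKK
KWKKK
KKKKK
KKKKK
KKKKK
KKKKK
RKKKK
After op 5 paint(2,3,Y):
KKKKK
KKKKK
KKKYK
KWKKK
KKKKK
KKKKK
KKKKK
KKKKK
RKKKK

Answer: KKKKK
KKKKK
KKKYK
KWKKK
KKKKK
KKKKK
KKKKK
KKKKK
RKKKK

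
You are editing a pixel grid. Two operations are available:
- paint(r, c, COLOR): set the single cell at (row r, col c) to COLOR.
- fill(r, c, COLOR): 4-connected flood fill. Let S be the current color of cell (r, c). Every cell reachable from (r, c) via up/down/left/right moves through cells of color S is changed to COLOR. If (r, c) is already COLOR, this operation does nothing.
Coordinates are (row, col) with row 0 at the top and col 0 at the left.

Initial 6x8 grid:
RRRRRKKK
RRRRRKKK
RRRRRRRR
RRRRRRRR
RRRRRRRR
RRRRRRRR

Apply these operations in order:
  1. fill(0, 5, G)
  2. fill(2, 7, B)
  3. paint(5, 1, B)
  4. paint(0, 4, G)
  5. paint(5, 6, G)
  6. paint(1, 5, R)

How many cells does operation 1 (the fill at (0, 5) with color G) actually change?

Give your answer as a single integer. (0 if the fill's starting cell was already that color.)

Answer: 6

Derivation:
After op 1 fill(0,5,G) [6 cells changed]:
RRRRRGGG
RRRRRGGG
RRRRRRRR
RRRRRRRR
RRRRRRRR
RRRRRRRR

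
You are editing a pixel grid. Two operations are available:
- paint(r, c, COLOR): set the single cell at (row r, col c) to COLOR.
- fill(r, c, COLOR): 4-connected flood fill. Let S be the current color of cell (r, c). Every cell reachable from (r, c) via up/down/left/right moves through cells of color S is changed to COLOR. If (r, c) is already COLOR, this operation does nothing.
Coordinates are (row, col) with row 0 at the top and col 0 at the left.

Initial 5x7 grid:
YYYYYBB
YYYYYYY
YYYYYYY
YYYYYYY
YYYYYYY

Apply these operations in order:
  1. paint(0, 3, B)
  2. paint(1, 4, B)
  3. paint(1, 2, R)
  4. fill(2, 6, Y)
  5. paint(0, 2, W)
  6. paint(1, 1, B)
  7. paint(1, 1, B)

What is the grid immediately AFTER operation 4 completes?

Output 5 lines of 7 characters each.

Answer: YYYBYBB
YYRYBYY
YYYYYYY
YYYYYYY
YYYYYYY

Derivation:
After op 1 paint(0,3,B):
YYYBYBB
YYYYYYY
YYYYYYY
YYYYYYY
YYYYYYY
After op 2 paint(1,4,B):
YYYBYBB
YYYYBYY
YYYYYYY
YYYYYYY
YYYYYYY
After op 3 paint(1,2,R):
YYYBYBB
YYRYBYY
YYYYYYY
YYYYYYY
YYYYYYY
After op 4 fill(2,6,Y) [0 cells changed]:
YYYBYBB
YYRYBYY
YYYYYYY
YYYYYYY
YYYYYYY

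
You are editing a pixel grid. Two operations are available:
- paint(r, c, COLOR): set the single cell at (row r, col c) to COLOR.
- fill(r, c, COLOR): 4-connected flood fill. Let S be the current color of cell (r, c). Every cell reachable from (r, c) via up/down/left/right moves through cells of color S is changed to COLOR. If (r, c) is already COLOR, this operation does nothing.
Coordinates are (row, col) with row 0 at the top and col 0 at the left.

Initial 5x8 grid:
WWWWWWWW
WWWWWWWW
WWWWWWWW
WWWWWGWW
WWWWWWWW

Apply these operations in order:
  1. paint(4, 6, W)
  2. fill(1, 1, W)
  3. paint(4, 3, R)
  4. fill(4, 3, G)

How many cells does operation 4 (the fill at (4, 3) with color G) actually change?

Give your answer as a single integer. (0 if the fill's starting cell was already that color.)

After op 1 paint(4,6,W):
WWWWWWWW
WWWWWWWW
WWWWWWWW
WWWWWGWW
WWWWWWWW
After op 2 fill(1,1,W) [0 cells changed]:
WWWWWWWW
WWWWWWWW
WWWWWWWW
WWWWWGWW
WWWWWWWW
After op 3 paint(4,3,R):
WWWWWWWW
WWWWWWWW
WWWWWWWW
WWWWWGWW
WWWRWWWW
After op 4 fill(4,3,G) [1 cells changed]:
WWWWWWWW
WWWWWWWW
WWWWWWWW
WWWWWGWW
WWWGWWWW

Answer: 1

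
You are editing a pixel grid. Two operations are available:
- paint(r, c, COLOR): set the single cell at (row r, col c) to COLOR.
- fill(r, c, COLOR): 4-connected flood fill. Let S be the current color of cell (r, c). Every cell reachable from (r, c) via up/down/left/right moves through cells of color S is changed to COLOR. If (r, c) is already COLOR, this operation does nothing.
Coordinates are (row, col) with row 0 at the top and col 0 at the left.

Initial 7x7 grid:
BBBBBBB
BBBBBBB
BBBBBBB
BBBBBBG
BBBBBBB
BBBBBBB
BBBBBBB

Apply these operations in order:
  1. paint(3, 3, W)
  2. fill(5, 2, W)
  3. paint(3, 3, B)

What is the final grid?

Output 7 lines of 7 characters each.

After op 1 paint(3,3,W):
BBBBBBB
BBBBBBB
BBBBBBB
BBBWBBG
BBBBBBB
BBBBBBB
BBBBBBB
After op 2 fill(5,2,W) [47 cells changed]:
WWWWWWW
WWWWWWW
WWWWWWW
WWWWWWG
WWWWWWW
WWWWWWW
WWWWWWW
After op 3 paint(3,3,B):
WWWWWWW
WWWWWWW
WWWWWWW
WWWBWWG
WWWWWWW
WWWWWWW
WWWWWWW

Answer: WWWWWWW
WWWWWWW
WWWWWWW
WWWBWWG
WWWWWWW
WWWWWWW
WWWWWWW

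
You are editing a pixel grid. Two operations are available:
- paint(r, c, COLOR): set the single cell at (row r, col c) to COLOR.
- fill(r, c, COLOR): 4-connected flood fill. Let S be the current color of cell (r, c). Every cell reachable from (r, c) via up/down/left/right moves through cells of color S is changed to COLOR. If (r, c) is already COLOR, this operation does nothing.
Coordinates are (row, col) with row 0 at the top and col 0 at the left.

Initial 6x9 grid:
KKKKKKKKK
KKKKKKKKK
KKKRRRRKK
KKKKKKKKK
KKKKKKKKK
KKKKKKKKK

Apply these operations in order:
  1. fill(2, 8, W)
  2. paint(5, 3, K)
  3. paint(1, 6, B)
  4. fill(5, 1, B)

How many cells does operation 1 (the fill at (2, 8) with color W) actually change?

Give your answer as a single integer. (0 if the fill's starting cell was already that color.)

After op 1 fill(2,8,W) [50 cells changed]:
WWWWWWWWW
WWWWWWWWW
WWWRRRRWW
WWWWWWWWW
WWWWWWWWW
WWWWWWWWW

Answer: 50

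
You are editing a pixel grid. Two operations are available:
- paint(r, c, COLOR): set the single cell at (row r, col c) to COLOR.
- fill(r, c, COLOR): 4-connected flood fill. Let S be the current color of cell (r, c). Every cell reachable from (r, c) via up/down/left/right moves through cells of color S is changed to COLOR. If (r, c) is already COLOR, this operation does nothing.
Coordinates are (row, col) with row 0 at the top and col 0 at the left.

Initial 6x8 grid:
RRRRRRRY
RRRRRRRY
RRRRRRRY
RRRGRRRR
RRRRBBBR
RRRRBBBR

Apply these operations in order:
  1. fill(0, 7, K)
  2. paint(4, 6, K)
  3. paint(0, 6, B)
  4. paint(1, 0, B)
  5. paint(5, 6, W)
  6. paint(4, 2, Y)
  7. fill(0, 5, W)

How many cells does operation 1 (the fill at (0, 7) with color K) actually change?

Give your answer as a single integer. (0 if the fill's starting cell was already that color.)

Answer: 3

Derivation:
After op 1 fill(0,7,K) [3 cells changed]:
RRRRRRRK
RRRRRRRK
RRRRRRRK
RRRGRRRR
RRRRBBBR
RRRRBBBR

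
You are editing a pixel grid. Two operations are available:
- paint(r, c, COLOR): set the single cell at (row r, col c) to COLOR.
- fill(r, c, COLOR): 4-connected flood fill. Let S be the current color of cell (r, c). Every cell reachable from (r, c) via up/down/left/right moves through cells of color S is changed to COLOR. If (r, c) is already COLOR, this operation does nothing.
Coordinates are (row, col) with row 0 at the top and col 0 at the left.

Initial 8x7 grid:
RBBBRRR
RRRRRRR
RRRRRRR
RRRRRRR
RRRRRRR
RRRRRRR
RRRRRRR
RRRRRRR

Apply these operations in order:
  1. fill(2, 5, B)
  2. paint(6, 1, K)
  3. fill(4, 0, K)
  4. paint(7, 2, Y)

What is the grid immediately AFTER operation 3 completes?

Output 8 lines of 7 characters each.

Answer: KKKKKKK
KKKKKKK
KKKKKKK
KKKKKKK
KKKKKKK
KKKKKKK
KKKKKKK
KKKKKKK

Derivation:
After op 1 fill(2,5,B) [53 cells changed]:
BBBBBBB
BBBBBBB
BBBBBBB
BBBBBBB
BBBBBBB
BBBBBBB
BBBBBBB
BBBBBBB
After op 2 paint(6,1,K):
BBBBBBB
BBBBBBB
BBBBBBB
BBBBBBB
BBBBBBB
BBBBBBB
BKBBBBB
BBBBBBB
After op 3 fill(4,0,K) [55 cells changed]:
KKKKKKK
KKKKKKK
KKKKKKK
KKKKKKK
KKKKKKK
KKKKKKK
KKKKKKK
KKKKKKK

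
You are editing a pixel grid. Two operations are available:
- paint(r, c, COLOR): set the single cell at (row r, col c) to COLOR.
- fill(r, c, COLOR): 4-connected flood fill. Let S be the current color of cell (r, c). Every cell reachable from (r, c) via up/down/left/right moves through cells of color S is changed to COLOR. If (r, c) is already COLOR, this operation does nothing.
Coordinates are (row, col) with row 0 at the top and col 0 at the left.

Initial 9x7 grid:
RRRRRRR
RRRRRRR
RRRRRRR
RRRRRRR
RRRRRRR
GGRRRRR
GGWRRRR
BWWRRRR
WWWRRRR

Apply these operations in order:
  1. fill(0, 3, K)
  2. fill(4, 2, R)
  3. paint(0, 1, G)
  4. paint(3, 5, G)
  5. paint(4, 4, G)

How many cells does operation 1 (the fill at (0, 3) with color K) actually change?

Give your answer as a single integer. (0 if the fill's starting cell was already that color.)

After op 1 fill(0,3,K) [52 cells changed]:
KKKKKKK
KKKKKKK
KKKKKKK
KKKKKKK
KKKKKKK
GGKKKKK
GGWKKKK
BWWKKKK
WWWKKKK

Answer: 52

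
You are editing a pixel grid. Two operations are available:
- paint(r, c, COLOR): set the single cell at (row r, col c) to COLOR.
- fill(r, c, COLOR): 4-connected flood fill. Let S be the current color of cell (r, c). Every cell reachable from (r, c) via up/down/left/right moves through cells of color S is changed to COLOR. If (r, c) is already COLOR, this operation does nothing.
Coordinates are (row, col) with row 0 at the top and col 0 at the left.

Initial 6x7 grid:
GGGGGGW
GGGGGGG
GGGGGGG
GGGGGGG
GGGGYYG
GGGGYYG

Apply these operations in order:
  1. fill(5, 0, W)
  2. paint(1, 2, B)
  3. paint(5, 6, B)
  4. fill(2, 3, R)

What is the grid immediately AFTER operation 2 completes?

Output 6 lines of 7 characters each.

After op 1 fill(5,0,W) [37 cells changed]:
WWWWWWW
WWWWWWW
WWWWWWW
WWWWWWW
WWWWYYW
WWWWYYW
After op 2 paint(1,2,B):
WWWWWWW
WWBWWWW
WWWWWWW
WWWWWWW
WWWWYYW
WWWWYYW

Answer: WWWWWWW
WWBWWWW
WWWWWWW
WWWWWWW
WWWWYYW
WWWWYYW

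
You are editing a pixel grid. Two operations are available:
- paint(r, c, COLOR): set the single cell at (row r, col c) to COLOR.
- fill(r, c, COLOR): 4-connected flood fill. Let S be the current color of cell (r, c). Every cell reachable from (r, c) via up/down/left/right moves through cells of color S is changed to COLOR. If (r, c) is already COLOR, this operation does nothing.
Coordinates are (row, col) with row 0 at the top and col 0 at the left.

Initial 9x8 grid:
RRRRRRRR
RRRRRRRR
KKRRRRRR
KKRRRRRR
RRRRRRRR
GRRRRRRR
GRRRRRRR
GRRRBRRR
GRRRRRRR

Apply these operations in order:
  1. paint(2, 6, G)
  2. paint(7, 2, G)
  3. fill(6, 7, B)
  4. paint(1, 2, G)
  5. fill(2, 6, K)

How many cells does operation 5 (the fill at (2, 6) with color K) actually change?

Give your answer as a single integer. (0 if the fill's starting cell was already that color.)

Answer: 1

Derivation:
After op 1 paint(2,6,G):
RRRRRRRR
RRRRRRRR
KKRRRRGR
KKRRRRRR
RRRRRRRR
GRRRRRRR
GRRRRRRR
GRRRBRRR
GRRRRRRR
After op 2 paint(7,2,G):
RRRRRRRR
RRRRRRRR
KKRRRRGR
KKRRRRRR
RRRRRRRR
GRRRRRRR
GRRRRRRR
GRGRBRRR
GRRRRRRR
After op 3 fill(6,7,B) [61 cells changed]:
BBBBBBBB
BBBBBBBB
KKBBBBGB
KKBBBBBB
BBBBBBBB
GBBBBBBB
GBBBBBBB
GBGBBBBB
GBBBBBBB
After op 4 paint(1,2,G):
BBBBBBBB
BBGBBBBB
KKBBBBGB
KKBBBBBB
BBBBBBBB
GBBBBBBB
GBBBBBBB
GBGBBBBB
GBBBBBBB
After op 5 fill(2,6,K) [1 cells changed]:
BBBBBBBB
BBGBBBBB
KKBBBBKB
KKBBBBBB
BBBBBBBB
GBBBBBBB
GBBBBBBB
GBGBBBBB
GBBBBBBB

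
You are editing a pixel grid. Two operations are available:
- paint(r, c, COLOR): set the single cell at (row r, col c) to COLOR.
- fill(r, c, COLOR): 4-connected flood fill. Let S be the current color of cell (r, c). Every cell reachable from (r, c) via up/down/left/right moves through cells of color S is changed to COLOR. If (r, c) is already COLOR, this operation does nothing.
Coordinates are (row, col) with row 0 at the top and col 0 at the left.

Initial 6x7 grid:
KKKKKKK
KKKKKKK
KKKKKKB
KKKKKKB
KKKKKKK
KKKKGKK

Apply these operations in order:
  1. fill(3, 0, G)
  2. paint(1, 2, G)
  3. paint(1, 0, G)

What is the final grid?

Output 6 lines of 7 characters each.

After op 1 fill(3,0,G) [39 cells changed]:
GGGGGGG
GGGGGGG
GGGGGGB
GGGGGGB
GGGGGGG
GGGGGGG
After op 2 paint(1,2,G):
GGGGGGG
GGGGGGG
GGGGGGB
GGGGGGB
GGGGGGG
GGGGGGG
After op 3 paint(1,0,G):
GGGGGGG
GGGGGGG
GGGGGGB
GGGGGGB
GGGGGGG
GGGGGGG

Answer: GGGGGGG
GGGGGGG
GGGGGGB
GGGGGGB
GGGGGGG
GGGGGGG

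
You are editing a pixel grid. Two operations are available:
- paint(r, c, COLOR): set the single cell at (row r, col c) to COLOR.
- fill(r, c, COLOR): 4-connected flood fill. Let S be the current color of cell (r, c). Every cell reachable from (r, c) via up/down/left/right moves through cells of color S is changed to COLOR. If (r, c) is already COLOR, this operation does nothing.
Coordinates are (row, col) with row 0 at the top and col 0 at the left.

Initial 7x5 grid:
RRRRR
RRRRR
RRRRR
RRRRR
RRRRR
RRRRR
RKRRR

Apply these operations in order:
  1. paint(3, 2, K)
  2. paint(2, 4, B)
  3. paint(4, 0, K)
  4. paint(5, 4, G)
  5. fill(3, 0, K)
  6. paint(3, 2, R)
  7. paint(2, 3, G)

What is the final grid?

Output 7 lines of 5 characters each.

After op 1 paint(3,2,K):
RRRRR
RRRRR
RRRRR
RRKRR
RRRRR
RRRRR
RKRRR
After op 2 paint(2,4,B):
RRRRR
RRRRR
RRRRB
RRKRR
RRRRR
RRRRR
RKRRR
After op 3 paint(4,0,K):
RRRRR
RRRRR
RRRRB
RRKRR
KRRRR
RRRRR
RKRRR
After op 4 paint(5,4,G):
RRRRR
RRRRR
RRRRB
RRKRR
KRRRR
RRRRG
RKRRR
After op 5 fill(3,0,K) [30 cells changed]:
KKKKK
KKKKK
KKKKB
KKKKK
KKKKK
KKKKG
KKKKK
After op 6 paint(3,2,R):
KKKKK
KKKKK
KKKKB
KKRKK
KKKKK
KKKKG
KKKKK
After op 7 paint(2,3,G):
KKKKK
KKKKK
KKKGB
KKRKK
KKKKK
KKKKG
KKKKK

Answer: KKKKK
KKKKK
KKKGB
KKRKK
KKKKK
KKKKG
KKKKK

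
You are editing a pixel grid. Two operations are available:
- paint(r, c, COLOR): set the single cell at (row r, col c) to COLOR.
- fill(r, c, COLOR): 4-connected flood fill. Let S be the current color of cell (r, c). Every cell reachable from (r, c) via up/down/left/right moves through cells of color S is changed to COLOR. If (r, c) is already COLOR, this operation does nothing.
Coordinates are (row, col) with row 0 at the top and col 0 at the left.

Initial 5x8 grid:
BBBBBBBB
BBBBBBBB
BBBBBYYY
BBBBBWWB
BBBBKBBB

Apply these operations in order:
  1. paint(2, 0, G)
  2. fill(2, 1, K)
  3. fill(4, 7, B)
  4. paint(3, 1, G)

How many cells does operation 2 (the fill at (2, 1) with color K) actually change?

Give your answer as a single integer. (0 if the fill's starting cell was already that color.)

Answer: 29

Derivation:
After op 1 paint(2,0,G):
BBBBBBBB
BBBBBBBB
GBBBBYYY
BBBBBWWB
BBBBKBBB
After op 2 fill(2,1,K) [29 cells changed]:
KKKKKKKK
KKKKKKKK
GKKKKYYY
KKKKKWWB
KKKKKBBB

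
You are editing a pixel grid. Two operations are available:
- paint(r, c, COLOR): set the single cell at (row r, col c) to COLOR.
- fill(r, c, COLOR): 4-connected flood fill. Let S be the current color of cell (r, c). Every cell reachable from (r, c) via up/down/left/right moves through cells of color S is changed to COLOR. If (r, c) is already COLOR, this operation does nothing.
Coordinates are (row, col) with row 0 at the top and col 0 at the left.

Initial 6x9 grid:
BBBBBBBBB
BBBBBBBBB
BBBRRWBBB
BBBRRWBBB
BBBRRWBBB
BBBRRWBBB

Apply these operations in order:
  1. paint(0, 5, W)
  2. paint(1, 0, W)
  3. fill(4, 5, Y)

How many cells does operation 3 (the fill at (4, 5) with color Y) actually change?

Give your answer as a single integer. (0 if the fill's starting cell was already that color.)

After op 1 paint(0,5,W):
BBBBBWBBB
BBBBBBBBB
BBBRRWBBB
BBBRRWBBB
BBBRRWBBB
BBBRRWBBB
After op 2 paint(1,0,W):
BBBBBWBBB
WBBBBBBBB
BBBRRWBBB
BBBRRWBBB
BBBRRWBBB
BBBRRWBBB
After op 3 fill(4,5,Y) [4 cells changed]:
BBBBBWBBB
WBBBBBBBB
BBBRRYBBB
BBBRRYBBB
BBBRRYBBB
BBBRRYBBB

Answer: 4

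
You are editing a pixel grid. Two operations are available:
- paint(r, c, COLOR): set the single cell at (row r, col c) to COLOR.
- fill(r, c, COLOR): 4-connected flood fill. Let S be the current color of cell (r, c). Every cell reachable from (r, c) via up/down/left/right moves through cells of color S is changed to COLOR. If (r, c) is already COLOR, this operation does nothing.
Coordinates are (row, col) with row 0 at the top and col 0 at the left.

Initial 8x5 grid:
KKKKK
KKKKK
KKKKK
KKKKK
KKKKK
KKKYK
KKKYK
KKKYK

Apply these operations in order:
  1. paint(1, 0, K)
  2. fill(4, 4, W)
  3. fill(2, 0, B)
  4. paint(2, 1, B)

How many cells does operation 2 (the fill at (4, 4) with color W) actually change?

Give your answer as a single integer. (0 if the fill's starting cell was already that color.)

After op 1 paint(1,0,K):
KKKKK
KKKKK
KKKKK
KKKKK
KKKKK
KKKYK
KKKYK
KKKYK
After op 2 fill(4,4,W) [37 cells changed]:
WWWWW
WWWWW
WWWWW
WWWWW
WWWWW
WWWYW
WWWYW
WWWYW

Answer: 37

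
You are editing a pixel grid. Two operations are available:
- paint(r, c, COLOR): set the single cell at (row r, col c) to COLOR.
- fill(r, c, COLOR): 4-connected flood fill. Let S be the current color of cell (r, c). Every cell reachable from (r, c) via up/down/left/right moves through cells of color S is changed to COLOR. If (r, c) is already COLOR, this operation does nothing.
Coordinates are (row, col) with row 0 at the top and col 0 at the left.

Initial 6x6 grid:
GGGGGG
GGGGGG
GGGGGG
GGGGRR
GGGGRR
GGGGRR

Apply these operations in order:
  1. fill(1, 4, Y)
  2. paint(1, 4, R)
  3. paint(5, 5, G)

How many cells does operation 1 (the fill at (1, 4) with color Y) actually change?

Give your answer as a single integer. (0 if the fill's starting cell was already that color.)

Answer: 30

Derivation:
After op 1 fill(1,4,Y) [30 cells changed]:
YYYYYY
YYYYYY
YYYYYY
YYYYRR
YYYYRR
YYYYRR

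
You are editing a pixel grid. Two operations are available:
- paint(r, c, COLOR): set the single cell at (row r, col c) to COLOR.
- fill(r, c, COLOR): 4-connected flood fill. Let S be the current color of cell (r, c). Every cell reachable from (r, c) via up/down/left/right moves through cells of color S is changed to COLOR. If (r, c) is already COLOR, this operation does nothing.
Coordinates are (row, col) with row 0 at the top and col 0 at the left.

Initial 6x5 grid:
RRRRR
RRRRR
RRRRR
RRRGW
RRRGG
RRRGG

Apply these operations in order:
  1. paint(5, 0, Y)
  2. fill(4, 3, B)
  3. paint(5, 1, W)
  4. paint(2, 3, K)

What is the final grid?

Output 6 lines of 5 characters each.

After op 1 paint(5,0,Y):
RRRRR
RRRRR
RRRRR
RRRGW
RRRGG
YRRGG
After op 2 fill(4,3,B) [5 cells changed]:
RRRRR
RRRRR
RRRRR
RRRBW
RRRBB
YRRBB
After op 3 paint(5,1,W):
RRRRR
RRRRR
RRRRR
RRRBW
RRRBB
YWRBB
After op 4 paint(2,3,K):
RRRRR
RRRRR
RRRKR
RRRBW
RRRBB
YWRBB

Answer: RRRRR
RRRRR
RRRKR
RRRBW
RRRBB
YWRBB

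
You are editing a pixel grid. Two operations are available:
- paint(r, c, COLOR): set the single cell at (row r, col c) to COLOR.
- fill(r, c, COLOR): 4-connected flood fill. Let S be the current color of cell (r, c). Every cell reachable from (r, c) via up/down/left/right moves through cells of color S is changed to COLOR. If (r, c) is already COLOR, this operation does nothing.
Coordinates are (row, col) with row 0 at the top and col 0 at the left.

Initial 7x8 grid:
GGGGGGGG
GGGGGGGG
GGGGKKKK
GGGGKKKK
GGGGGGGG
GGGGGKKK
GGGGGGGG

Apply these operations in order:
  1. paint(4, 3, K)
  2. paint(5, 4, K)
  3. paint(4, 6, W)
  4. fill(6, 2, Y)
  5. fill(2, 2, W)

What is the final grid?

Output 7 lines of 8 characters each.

After op 1 paint(4,3,K):
GGGGGGGG
GGGGGGGG
GGGGKKKK
GGGGKKKK
GGGKGGGG
GGGGGKKK
GGGGGGGG
After op 2 paint(5,4,K):
GGGGGGGG
GGGGGGGG
GGGGKKKK
GGGGKKKK
GGGKGGGG
GGGGKKKK
GGGGGGGG
After op 3 paint(4,6,W):
GGGGGGGG
GGGGGGGG
GGGGKKKK
GGGGKKKK
GGGKGGWG
GGGGKKKK
GGGGGGGG
After op 4 fill(6,2,Y) [39 cells changed]:
YYYYYYYY
YYYYYYYY
YYYYKKKK
YYYYKKKK
YYYKGGWG
YYYYKKKK
YYYYYYYY
After op 5 fill(2,2,W) [39 cells changed]:
WWWWWWWW
WWWWWWWW
WWWWKKKK
WWWWKKKK
WWWKGGWG
WWWWKKKK
WWWWWWWW

Answer: WWWWWWWW
WWWWWWWW
WWWWKKKK
WWWWKKKK
WWWKGGWG
WWWWKKKK
WWWWWWWW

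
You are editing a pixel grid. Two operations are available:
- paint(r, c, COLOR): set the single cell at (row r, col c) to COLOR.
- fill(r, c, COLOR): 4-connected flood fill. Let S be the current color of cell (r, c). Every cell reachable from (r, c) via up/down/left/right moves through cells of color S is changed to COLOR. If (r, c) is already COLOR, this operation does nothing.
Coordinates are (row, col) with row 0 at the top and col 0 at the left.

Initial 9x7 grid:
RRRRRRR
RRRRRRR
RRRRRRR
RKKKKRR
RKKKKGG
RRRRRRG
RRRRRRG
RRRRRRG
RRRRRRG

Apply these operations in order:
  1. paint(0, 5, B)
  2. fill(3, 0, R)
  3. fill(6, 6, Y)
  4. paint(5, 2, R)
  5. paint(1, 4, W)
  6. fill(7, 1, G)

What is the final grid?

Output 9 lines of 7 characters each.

Answer: GGGGGBG
GGGGWGG
GGGGGGG
GKKKKGG
GKKKKYY
GGGGGGY
GGGGGGY
GGGGGGY
GGGGGGY

Derivation:
After op 1 paint(0,5,B):
RRRRRBR
RRRRRRR
RRRRRRR
RKKKKRR
RKKKKGG
RRRRRRG
RRRRRRG
RRRRRRG
RRRRRRG
After op 2 fill(3,0,R) [0 cells changed]:
RRRRRBR
RRRRRRR
RRRRRRR
RKKKKRR
RKKKKGG
RRRRRRG
RRRRRRG
RRRRRRG
RRRRRRG
After op 3 fill(6,6,Y) [6 cells changed]:
RRRRRBR
RRRRRRR
RRRRRRR
RKKKKRR
RKKKKYY
RRRRRRY
RRRRRRY
RRRRRRY
RRRRRRY
After op 4 paint(5,2,R):
RRRRRBR
RRRRRRR
RRRRRRR
RKKKKRR
RKKKKYY
RRRRRRY
RRRRRRY
RRRRRRY
RRRRRRY
After op 5 paint(1,4,W):
RRRRRBR
RRRRWRR
RRRRRRR
RKKKKRR
RKKKKYY
RRRRRRY
RRRRRRY
RRRRRRY
RRRRRRY
After op 6 fill(7,1,G) [47 cells changed]:
GGGGGBG
GGGGWGG
GGGGGGG
GKKKKGG
GKKKKYY
GGGGGGY
GGGGGGY
GGGGGGY
GGGGGGY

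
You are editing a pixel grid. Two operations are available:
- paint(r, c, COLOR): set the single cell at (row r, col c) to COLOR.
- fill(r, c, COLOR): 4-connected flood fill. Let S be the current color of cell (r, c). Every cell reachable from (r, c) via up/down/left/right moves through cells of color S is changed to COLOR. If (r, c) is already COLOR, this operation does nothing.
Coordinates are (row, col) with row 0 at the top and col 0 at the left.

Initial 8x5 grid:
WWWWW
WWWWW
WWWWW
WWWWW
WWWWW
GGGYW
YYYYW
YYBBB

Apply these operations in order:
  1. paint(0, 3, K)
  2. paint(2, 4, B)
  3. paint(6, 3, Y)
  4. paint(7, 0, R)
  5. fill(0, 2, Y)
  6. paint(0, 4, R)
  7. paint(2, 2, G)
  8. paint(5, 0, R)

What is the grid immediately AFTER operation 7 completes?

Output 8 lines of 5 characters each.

After op 1 paint(0,3,K):
WWWKW
WWWWW
WWWWW
WWWWW
WWWWW
GGGYW
YYYYW
YYBBB
After op 2 paint(2,4,B):
WWWKW
WWWWW
WWWWB
WWWWW
WWWWW
GGGYW
YYYYW
YYBBB
After op 3 paint(6,3,Y):
WWWKW
WWWWW
WWWWB
WWWWW
WWWWW
GGGYW
YYYYW
YYBBB
After op 4 paint(7,0,R):
WWWKW
WWWWW
WWWWB
WWWWW
WWWWW
GGGYW
YYYYW
RYBBB
After op 5 fill(0,2,Y) [25 cells changed]:
YYYKY
YYYYY
YYYYB
YYYYY
YYYYY
GGGYY
YYYYY
RYBBB
After op 6 paint(0,4,R):
YYYKR
YYYYY
YYYYB
YYYYY
YYYYY
GGGYY
YYYYY
RYBBB
After op 7 paint(2,2,G):
YYYKR
YYYYY
YYGYB
YYYYY
YYYYY
GGGYY
YYYYY
RYBBB

Answer: YYYKR
YYYYY
YYGYB
YYYYY
YYYYY
GGGYY
YYYYY
RYBBB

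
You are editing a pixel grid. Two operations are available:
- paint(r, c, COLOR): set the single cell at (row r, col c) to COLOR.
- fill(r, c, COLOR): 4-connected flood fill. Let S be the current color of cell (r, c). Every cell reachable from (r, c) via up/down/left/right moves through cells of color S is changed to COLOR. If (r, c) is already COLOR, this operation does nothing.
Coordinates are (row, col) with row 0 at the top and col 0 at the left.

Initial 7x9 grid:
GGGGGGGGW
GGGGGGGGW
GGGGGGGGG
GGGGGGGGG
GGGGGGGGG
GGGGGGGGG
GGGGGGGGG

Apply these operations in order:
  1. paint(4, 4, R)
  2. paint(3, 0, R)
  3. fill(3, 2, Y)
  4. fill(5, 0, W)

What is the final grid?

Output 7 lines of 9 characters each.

Answer: WWWWWWWWW
WWWWWWWWW
WWWWWWWWW
RWWWWWWWW
WWWWRWWWW
WWWWWWWWW
WWWWWWWWW

Derivation:
After op 1 paint(4,4,R):
GGGGGGGGW
GGGGGGGGW
GGGGGGGGG
GGGGGGGGG
GGGGRGGGG
GGGGGGGGG
GGGGGGGGG
After op 2 paint(3,0,R):
GGGGGGGGW
GGGGGGGGW
GGGGGGGGG
RGGGGGGGG
GGGGRGGGG
GGGGGGGGG
GGGGGGGGG
After op 3 fill(3,2,Y) [59 cells changed]:
YYYYYYYYW
YYYYYYYYW
YYYYYYYYY
RYYYYYYYY
YYYYRYYYY
YYYYYYYYY
YYYYYYYYY
After op 4 fill(5,0,W) [59 cells changed]:
WWWWWWWWW
WWWWWWWWW
WWWWWWWWW
RWWWWWWWW
WWWWRWWWW
WWWWWWWWW
WWWWWWWWW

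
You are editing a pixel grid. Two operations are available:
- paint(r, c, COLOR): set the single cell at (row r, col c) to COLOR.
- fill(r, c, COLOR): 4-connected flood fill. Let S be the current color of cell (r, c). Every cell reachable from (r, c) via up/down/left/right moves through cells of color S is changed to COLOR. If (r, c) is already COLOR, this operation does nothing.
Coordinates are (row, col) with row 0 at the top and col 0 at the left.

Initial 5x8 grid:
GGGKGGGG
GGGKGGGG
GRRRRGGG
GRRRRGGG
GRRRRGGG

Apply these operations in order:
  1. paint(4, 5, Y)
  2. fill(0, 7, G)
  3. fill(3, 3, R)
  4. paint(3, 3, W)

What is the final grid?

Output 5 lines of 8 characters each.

After op 1 paint(4,5,Y):
GGGKGGGG
GGGKGGGG
GRRRRGGG
GRRRRGGG
GRRRRYGG
After op 2 fill(0,7,G) [0 cells changed]:
GGGKGGGG
GGGKGGGG
GRRRRGGG
GRRRRGGG
GRRRRYGG
After op 3 fill(3,3,R) [0 cells changed]:
GGGKGGGG
GGGKGGGG
GRRRRGGG
GRRRRGGG
GRRRRYGG
After op 4 paint(3,3,W):
GGGKGGGG
GGGKGGGG
GRRRRGGG
GRRWRGGG
GRRRRYGG

Answer: GGGKGGGG
GGGKGGGG
GRRRRGGG
GRRWRGGG
GRRRRYGG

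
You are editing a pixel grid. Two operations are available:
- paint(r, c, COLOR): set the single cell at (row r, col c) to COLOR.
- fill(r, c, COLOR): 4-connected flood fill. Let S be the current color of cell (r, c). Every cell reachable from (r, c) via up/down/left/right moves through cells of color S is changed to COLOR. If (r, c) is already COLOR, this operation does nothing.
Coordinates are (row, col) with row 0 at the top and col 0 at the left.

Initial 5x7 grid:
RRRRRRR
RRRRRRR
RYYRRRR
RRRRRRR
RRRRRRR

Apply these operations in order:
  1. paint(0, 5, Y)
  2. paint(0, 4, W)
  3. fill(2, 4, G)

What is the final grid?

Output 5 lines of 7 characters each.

After op 1 paint(0,5,Y):
RRRRRYR
RRRRRRR
RYYRRRR
RRRRRRR
RRRRRRR
After op 2 paint(0,4,W):
RRRRWYR
RRRRRRR
RYYRRRR
RRRRRRR
RRRRRRR
After op 3 fill(2,4,G) [31 cells changed]:
GGGGWYG
GGGGGGG
GYYGGGG
GGGGGGG
GGGGGGG

Answer: GGGGWYG
GGGGGGG
GYYGGGG
GGGGGGG
GGGGGGG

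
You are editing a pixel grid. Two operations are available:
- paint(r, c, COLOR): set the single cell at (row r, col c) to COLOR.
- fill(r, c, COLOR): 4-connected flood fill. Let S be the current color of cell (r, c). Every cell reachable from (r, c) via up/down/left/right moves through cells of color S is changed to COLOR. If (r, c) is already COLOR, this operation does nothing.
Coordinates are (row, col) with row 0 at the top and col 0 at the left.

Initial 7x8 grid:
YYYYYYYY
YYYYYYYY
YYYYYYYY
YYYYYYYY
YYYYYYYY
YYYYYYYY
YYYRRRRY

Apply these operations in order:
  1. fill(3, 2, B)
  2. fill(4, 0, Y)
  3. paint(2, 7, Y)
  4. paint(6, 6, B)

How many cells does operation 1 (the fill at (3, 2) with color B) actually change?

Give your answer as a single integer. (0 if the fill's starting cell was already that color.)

After op 1 fill(3,2,B) [52 cells changed]:
BBBBBBBB
BBBBBBBB
BBBBBBBB
BBBBBBBB
BBBBBBBB
BBBBBBBB
BBBRRRRB

Answer: 52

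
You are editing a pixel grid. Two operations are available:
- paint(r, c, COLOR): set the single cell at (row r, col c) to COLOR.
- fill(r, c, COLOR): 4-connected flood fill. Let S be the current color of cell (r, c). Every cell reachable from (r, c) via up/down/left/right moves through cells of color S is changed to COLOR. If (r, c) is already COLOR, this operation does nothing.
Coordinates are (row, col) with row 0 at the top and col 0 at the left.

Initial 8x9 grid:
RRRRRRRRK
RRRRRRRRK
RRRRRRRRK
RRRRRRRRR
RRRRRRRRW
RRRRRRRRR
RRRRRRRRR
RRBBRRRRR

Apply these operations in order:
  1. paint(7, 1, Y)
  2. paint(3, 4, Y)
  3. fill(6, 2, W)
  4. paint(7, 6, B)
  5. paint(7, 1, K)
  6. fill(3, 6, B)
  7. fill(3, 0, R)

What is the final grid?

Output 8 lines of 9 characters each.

After op 1 paint(7,1,Y):
RRRRRRRRK
RRRRRRRRK
RRRRRRRRK
RRRRRRRRR
RRRRRRRRW
RRRRRRRRR
RRRRRRRRR
RYBBRRRRR
After op 2 paint(3,4,Y):
RRRRRRRRK
RRRRRRRRK
RRRRRRRRK
RRRRYRRRR
RRRRRRRRW
RRRRRRRRR
RRRRRRRRR
RYBBRRRRR
After op 3 fill(6,2,W) [64 cells changed]:
WWWWWWWWK
WWWWWWWWK
WWWWWWWWK
WWWWYWWWW
WWWWWWWWW
WWWWWWWWW
WWWWWWWWW
WYBBWWWWW
After op 4 paint(7,6,B):
WWWWWWWWK
WWWWWWWWK
WWWWWWWWK
WWWWYWWWW
WWWWWWWWW
WWWWWWWWW
WWWWWWWWW
WYBBWWBWW
After op 5 paint(7,1,K):
WWWWWWWWK
WWWWWWWWK
WWWWWWWWK
WWWWYWWWW
WWWWWWWWW
WWWWWWWWW
WWWWWWWWW
WKBBWWBWW
After op 6 fill(3,6,B) [64 cells changed]:
BBBBBBBBK
BBBBBBBBK
BBBBBBBBK
BBBBYBBBB
BBBBBBBBB
BBBBBBBBB
BBBBBBBBB
BKBBBBBBB
After op 7 fill(3,0,R) [67 cells changed]:
RRRRRRRRK
RRRRRRRRK
RRRRRRRRK
RRRRYRRRR
RRRRRRRRR
RRRRRRRRR
RRRRRRRRR
RKRRRRRRR

Answer: RRRRRRRRK
RRRRRRRRK
RRRRRRRRK
RRRRYRRRR
RRRRRRRRR
RRRRRRRRR
RRRRRRRRR
RKRRRRRRR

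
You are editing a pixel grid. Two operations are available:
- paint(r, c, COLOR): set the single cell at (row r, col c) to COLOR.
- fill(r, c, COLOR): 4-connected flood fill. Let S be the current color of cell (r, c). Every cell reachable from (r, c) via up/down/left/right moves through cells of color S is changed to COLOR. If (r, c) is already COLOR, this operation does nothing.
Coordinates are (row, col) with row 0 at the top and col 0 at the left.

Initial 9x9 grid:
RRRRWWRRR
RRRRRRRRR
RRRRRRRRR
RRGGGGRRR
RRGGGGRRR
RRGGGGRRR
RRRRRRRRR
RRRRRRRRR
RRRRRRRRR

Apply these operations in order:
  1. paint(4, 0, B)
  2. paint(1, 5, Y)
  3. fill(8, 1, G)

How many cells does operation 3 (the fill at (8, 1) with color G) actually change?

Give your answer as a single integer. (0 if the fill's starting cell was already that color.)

Answer: 65

Derivation:
After op 1 paint(4,0,B):
RRRRWWRRR
RRRRRRRRR
RRRRRRRRR
RRGGGGRRR
BRGGGGRRR
RRGGGGRRR
RRRRRRRRR
RRRRRRRRR
RRRRRRRRR
After op 2 paint(1,5,Y):
RRRRWWRRR
RRRRRYRRR
RRRRRRRRR
RRGGGGRRR
BRGGGGRRR
RRGGGGRRR
RRRRRRRRR
RRRRRRRRR
RRRRRRRRR
After op 3 fill(8,1,G) [65 cells changed]:
GGGGWWGGG
GGGGGYGGG
GGGGGGGGG
GGGGGGGGG
BGGGGGGGG
GGGGGGGGG
GGGGGGGGG
GGGGGGGGG
GGGGGGGGG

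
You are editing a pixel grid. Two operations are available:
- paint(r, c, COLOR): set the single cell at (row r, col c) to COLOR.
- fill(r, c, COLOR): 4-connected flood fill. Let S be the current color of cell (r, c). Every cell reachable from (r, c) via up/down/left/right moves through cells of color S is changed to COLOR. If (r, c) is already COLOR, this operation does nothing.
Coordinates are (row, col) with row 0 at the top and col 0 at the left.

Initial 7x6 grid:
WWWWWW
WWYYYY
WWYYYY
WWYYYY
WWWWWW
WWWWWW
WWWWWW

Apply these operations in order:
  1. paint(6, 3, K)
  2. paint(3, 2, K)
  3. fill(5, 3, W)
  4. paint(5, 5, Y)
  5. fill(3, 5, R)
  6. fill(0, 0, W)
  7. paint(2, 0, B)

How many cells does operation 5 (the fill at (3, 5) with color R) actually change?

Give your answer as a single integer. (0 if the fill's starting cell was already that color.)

After op 1 paint(6,3,K):
WWWWWW
WWYYYY
WWYYYY
WWYYYY
WWWWWW
WWWWWW
WWWKWW
After op 2 paint(3,2,K):
WWWWWW
WWYYYY
WWYYYY
WWKYYY
WWWWWW
WWWWWW
WWWKWW
After op 3 fill(5,3,W) [0 cells changed]:
WWWWWW
WWYYYY
WWYYYY
WWKYYY
WWWWWW
WWWWWW
WWWKWW
After op 4 paint(5,5,Y):
WWWWWW
WWYYYY
WWYYYY
WWKYYY
WWWWWW
WWWWWY
WWWKWW
After op 5 fill(3,5,R) [11 cells changed]:
WWWWWW
WWRRRR
WWRRRR
WWKRRR
WWWWWW
WWWWWY
WWWKWW

Answer: 11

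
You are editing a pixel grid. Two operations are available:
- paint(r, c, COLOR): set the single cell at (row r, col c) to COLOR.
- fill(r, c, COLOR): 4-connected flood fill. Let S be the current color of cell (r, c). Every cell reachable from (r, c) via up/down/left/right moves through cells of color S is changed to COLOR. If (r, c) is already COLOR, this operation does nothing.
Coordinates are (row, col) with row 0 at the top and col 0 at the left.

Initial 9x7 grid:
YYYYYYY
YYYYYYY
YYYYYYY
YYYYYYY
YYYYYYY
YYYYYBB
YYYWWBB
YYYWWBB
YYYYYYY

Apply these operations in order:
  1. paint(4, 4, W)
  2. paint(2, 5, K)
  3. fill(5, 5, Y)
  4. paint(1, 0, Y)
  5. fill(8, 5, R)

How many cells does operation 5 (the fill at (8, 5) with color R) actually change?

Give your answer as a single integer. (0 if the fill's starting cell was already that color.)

Answer: 57

Derivation:
After op 1 paint(4,4,W):
YYYYYYY
YYYYYYY
YYYYYYY
YYYYYYY
YYYYWYY
YYYYYBB
YYYWWBB
YYYWWBB
YYYYYYY
After op 2 paint(2,5,K):
YYYYYYY
YYYYYYY
YYYYYKY
YYYYYYY
YYYYWYY
YYYYYBB
YYYWWBB
YYYWWBB
YYYYYYY
After op 3 fill(5,5,Y) [6 cells changed]:
YYYYYYY
YYYYYYY
YYYYYKY
YYYYYYY
YYYYWYY
YYYYYYY
YYYWWYY
YYYWWYY
YYYYYYY
After op 4 paint(1,0,Y):
YYYYYYY
YYYYYYY
YYYYYKY
YYYYYYY
YYYYWYY
YYYYYYY
YYYWWYY
YYYWWYY
YYYYYYY
After op 5 fill(8,5,R) [57 cells changed]:
RRRRRRR
RRRRRRR
RRRRRKR
RRRRRRR
RRRRWRR
RRRRRRR
RRRWWRR
RRRWWRR
RRRRRRR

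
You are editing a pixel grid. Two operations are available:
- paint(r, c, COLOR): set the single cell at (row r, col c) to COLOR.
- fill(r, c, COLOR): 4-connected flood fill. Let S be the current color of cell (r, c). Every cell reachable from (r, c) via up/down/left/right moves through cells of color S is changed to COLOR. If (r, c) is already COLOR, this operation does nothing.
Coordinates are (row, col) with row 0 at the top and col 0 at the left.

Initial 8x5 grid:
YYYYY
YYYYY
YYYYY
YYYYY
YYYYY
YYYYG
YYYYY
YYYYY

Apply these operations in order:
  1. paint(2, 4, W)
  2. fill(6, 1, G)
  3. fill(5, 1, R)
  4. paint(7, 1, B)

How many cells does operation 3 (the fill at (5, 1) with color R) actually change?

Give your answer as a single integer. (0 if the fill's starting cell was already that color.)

After op 1 paint(2,4,W):
YYYYY
YYYYY
YYYYW
YYYYY
YYYYY
YYYYG
YYYYY
YYYYY
After op 2 fill(6,1,G) [38 cells changed]:
GGGGG
GGGGG
GGGGW
GGGGG
GGGGG
GGGGG
GGGGG
GGGGG
After op 3 fill(5,1,R) [39 cells changed]:
RRRRR
RRRRR
RRRRW
RRRRR
RRRRR
RRRRR
RRRRR
RRRRR

Answer: 39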